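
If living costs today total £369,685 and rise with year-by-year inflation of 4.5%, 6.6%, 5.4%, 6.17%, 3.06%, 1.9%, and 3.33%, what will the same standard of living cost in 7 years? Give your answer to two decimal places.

£500,078.87

Cumulative price-level factor: 1.045 × 1.066 × 1.054 × 1.0617 × 1.0306 × 1.019 × 1.0333 ≈ 1.3527161494.
Multiplying £369,685 by the price-level factor gives the future nominal sum.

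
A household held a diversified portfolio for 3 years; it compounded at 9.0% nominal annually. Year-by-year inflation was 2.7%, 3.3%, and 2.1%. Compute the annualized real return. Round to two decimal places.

6.14%

Cumulative inflation factor: 1.027 × 1.033 × 1.021 ≈ 1.08317.
Nominal growth factor: 1.29503. Real growth factor = 1.29503 / 1.08317 ≈ 1.19559.
Annualized: 1.19559^(1/3) − 1 ≈ 0.06136.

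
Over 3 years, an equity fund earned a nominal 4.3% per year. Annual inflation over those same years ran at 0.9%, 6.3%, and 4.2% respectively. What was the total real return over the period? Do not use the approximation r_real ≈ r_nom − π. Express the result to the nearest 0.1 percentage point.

1.5%

Cumulative inflation factor: 1.009 × 1.063 × 1.042 ≈ 1.11761.
Nominal growth factor: 1.13463. Real growth factor = 1.13463 / 1.11761 ≈ 1.01522.
Total real return ≈ 1.5221%.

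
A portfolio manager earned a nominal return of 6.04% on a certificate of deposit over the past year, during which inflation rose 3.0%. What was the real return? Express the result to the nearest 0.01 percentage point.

Real return via the Fisher equation: (1 + 6.04%)/(1 + 3.0%) − 1 = 1.0604/1.030 − 1 ≈ 0.02951.

2.95%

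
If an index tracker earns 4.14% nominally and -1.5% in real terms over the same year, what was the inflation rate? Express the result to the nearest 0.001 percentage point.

From (1+r_nom) = (1+r_real)(1+π), we get 1+π = (1 + 4.14%)/(1 − 1.5%) = 1.0414/0.985 ≈ 1.05726.
So π ≈ 5.7259%.

5.726%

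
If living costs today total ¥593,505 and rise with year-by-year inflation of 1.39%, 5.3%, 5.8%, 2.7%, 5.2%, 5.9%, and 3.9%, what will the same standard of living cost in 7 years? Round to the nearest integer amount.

¥796,950

Cumulative price-level factor: 1.0139 × 1.053 × 1.058 × 1.027 × 1.052 × 1.059 × 1.039 ≈ 1.3427861497.
Multiplying ¥593,505 by the price-level factor gives the future nominal sum.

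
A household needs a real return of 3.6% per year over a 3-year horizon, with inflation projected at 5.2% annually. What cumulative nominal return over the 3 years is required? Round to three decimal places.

29.457%

Required annual nominal rate: (1+3.6%)(1+5.2%) − 1 = 8.9872%.
Cumulative over 3 years: (1 + 0.089872)^3 − 1 ≈ 0.29457.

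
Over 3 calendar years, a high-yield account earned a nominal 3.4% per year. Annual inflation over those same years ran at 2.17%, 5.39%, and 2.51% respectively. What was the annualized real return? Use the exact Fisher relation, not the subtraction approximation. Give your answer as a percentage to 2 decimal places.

Cumulative inflation factor: 1.0217 × 1.0539 × 1.0251 ≈ 1.10380.
Nominal growth factor: 1.10551. Real growth factor = 1.10551 / 1.10380 ≈ 1.00155.
Annualized: 1.00155^(1/3) − 1 ≈ 0.00052.

0.05%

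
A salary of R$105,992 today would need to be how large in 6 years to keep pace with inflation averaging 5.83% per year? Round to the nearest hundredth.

Cumulative price-level factor: (1+5.83%)^6 ≈ 1.4049238229.
The nominal amount required is R$105,992 scaled up by that factor.

R$148,910.69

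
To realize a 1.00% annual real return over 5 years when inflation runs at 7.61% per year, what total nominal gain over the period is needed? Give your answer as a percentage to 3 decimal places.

Required annual nominal rate: (1+1.00%)(1+7.61%) − 1 = 8.6861%.
Cumulative over 5 years: (1 + 0.086861)^5 − 1 ≈ 0.51660.

51.660%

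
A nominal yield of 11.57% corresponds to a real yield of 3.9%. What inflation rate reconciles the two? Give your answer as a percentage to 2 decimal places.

7.38%

From (1+r_nom) = (1+r_real)(1+π), we get 1+π = (1 + 11.57%)/(1 + 3.9%) = 1.1157/1.039 ≈ 1.07382.
So π ≈ 7.3821%.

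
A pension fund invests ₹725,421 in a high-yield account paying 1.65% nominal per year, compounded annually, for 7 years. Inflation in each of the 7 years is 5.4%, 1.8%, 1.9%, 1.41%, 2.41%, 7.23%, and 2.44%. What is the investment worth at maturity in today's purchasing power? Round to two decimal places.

₹652,184.10

Nominal value at maturity: ₹725,421 × (1 + 1.65%)^7 ≈ ₹813,470.49.
Price-level factor over 7 years: 1.054 × 1.018 × 1.019 × 1.0141 × 1.0241 × 1.0723 × 1.0244 ≈ 1.2473019391.
Dividing the nominal maturity value by the price-level factor gives the value in today's money.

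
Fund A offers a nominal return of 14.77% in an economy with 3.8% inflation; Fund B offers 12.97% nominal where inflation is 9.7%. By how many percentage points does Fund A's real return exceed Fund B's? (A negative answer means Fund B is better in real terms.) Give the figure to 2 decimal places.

Fund A real return: 1.1477/1.038 − 1 = 10.568%.
Fund B real return: 1.1297/1.097 − 1 = 2.981%.
Difference: 10.568 − 2.981 = 7.587 pp.

7.59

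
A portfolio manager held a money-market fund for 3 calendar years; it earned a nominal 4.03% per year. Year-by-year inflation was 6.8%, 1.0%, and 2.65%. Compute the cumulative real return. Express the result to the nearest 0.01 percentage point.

Cumulative inflation factor: 1.068 × 1.010 × 1.0265 ≈ 1.10727.
Nominal growth factor: 1.12584. Real growth factor = 1.12584 / 1.10727 ≈ 1.01677.
Total real return ≈ 1.6773%.

1.68%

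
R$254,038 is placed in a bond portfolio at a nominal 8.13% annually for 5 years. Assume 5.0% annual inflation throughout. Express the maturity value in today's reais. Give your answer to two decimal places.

R$294,227.46

Nominal value at maturity: R$254,038 × (1 + 8.13%)^5 ≈ R$375,517.08.
Price-level factor over 5 years: (1 + 5.0%)^5 = 1.2762815625.
Dividing the nominal maturity value by the price-level factor gives the value in today's money.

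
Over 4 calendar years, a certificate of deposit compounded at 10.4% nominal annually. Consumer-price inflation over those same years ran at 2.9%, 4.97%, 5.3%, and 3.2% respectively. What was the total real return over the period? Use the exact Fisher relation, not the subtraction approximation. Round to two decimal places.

Cumulative inflation factor: 1.029 × 1.0497 × 1.053 × 1.032 ≈ 1.17379.
Nominal growth factor: 1.48551. Real growth factor = 1.48551 / 1.17379 ≈ 1.26557.
Total real return ≈ 26.5574%.

26.56%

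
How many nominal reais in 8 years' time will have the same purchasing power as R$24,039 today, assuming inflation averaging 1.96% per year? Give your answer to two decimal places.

R$28,077.28

Cumulative price-level factor: (1+1.96%)^8 ≈ 1.1679886281.
The nominal amount required is R$24,039 scaled up by that factor.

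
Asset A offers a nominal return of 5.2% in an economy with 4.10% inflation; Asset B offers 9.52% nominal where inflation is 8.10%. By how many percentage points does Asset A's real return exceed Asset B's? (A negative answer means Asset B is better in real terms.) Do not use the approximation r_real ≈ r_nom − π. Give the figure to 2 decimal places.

Asset A real return: 1.052/1.0410 − 1 = 1.057%.
Asset B real return: 1.0952/1.0810 − 1 = 1.314%.
Difference: 1.057 − 1.314 = -0.257 pp.

-0.26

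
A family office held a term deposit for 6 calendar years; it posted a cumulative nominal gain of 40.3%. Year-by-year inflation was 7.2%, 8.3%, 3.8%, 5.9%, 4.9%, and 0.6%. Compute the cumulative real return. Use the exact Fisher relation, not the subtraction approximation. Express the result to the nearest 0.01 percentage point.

Cumulative inflation factor: 1.072 × 1.083 × 1.038 × 1.059 × 1.049 × 1.006 ≈ 1.34676.
Nominal growth factor: 1.40300. Real growth factor = 1.40300 / 1.34676 ≈ 1.04176.
Total real return ≈ 4.1760%.

4.18%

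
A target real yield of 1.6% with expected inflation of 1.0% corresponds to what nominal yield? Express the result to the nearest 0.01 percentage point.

By the Fisher equation, 1 + r_nom = (1 + 1.6%)(1 + 1.0%) = 1.016 × 1.010 = 1.02616.
So r_nom = 2.616%.

2.62%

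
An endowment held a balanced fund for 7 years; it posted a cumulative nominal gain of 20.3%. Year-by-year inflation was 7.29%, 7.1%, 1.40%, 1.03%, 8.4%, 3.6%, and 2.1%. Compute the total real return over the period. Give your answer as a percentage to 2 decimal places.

Cumulative inflation factor: 1.0729 × 1.071 × 1.0140 × 1.0103 × 1.084 × 1.036 × 1.021 ≈ 1.34975.
Nominal growth factor: 1.20300. Real growth factor = 1.20300 / 1.34975 ≈ 0.89128.
Total real return ≈ -10.8721%.

-10.87%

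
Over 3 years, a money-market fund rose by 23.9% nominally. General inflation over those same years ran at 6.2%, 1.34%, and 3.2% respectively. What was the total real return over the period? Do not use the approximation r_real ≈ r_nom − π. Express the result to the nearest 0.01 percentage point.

Cumulative inflation factor: 1.062 × 1.0134 × 1.032 ≈ 1.11067.
Nominal growth factor: 1.23900. Real growth factor = 1.23900 / 1.11067 ≈ 1.11554.
Total real return ≈ 11.5543%.

11.55%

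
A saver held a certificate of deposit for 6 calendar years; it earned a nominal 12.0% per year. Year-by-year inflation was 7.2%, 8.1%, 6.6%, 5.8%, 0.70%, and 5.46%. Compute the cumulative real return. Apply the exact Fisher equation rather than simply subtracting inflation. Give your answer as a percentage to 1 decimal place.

Cumulative inflation factor: 1.072 × 1.081 × 1.066 × 1.058 × 1.0070 × 1.0546 ≈ 1.38797.
Nominal growth factor: 1.97382. Real growth factor = 1.97382 / 1.38797 ≈ 1.42209.
Total real return ≈ 42.2092%.

42.2%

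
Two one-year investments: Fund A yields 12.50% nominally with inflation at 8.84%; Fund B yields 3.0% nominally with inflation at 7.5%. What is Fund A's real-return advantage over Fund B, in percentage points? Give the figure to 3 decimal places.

7.549

Fund A real return: 1.1250/1.0884 − 1 = 3.3627%.
Fund B real return: 1.030/1.075 − 1 = -4.1860%.
Difference: 3.3627 − (-4.1860) = 7.5487 pp.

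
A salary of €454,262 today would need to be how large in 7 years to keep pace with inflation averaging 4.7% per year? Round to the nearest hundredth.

€626,517.46

Cumulative price-level factor: (1+4.7%)^7 ≈ 1.3791984860.
The nominal amount required is €454,262 scaled up by that factor.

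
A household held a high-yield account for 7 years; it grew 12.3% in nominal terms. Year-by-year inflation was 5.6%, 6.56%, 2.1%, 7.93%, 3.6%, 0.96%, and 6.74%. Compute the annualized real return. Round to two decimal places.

Cumulative inflation factor: 1.056 × 1.0656 × 1.021 × 1.0793 × 1.036 × 1.0096 × 1.0674 ≈ 1.38440.
Nominal growth factor: 1.12300. Real growth factor = 1.12300 / 1.38440 ≈ 0.81118.
Annualized: 0.81118^(1/7) − 1 ≈ -0.02945.

-2.95%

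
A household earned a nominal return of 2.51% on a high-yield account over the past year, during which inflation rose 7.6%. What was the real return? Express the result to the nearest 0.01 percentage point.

Real return via the Fisher equation: (1 + 2.51%)/(1 + 7.6%) − 1 = 1.0251/1.076 − 1 ≈ -0.04730.

-4.73%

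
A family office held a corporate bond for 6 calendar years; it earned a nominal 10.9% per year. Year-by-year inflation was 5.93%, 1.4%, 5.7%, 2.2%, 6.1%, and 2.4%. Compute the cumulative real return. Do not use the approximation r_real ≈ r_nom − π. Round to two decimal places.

Cumulative inflation factor: 1.0593 × 1.014 × 1.057 × 1.022 × 1.061 × 1.024 ≈ 1.26066.
Nominal growth factor: 1.86033. Real growth factor = 1.86033 / 1.26066 ≈ 1.47568.
Total real return ≈ 47.5676%.

47.57%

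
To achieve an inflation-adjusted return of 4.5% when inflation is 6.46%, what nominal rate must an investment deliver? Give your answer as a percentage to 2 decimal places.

11.25%

By the Fisher equation, 1 + r_nom = (1 + 4.5%)(1 + 6.46%) = 1.045 × 1.0646 = 1.112507.
So r_nom = 11.2507%.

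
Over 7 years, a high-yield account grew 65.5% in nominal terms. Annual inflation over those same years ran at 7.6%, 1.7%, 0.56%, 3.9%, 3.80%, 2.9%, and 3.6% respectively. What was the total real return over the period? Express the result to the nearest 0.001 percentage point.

Cumulative inflation factor: 1.076 × 1.017 × 1.0056 × 1.039 × 1.0380 × 1.029 × 1.036 ≈ 1.26516.
Nominal growth factor: 1.65500. Real growth factor = 1.65500 / 1.26516 ≈ 1.30813.
Total real return ≈ 30.8132%.

30.813%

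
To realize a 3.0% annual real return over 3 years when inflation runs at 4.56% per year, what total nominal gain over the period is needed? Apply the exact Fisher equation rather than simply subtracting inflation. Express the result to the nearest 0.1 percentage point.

Required annual nominal rate: (1+3.0%)(1+4.56%) − 1 = 7.6968%.
Cumulative over 3 years: (1 + 0.076968)^3 − 1 ≈ 0.24913.

24.9%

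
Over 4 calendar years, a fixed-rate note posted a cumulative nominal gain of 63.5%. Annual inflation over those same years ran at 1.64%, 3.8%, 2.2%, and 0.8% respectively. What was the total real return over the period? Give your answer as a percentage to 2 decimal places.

Cumulative inflation factor: 1.0164 × 1.038 × 1.022 × 1.008 ≈ 1.08686.
Nominal growth factor: 1.63500. Real growth factor = 1.63500 / 1.08686 ≈ 1.50433.
Total real return ≈ 50.4334%.

50.43%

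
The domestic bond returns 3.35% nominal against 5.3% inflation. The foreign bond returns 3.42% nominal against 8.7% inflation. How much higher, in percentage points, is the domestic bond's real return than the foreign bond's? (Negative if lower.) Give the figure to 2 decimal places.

The domestic bond real return: 1.0335/1.053 − 1 = -1.852%.
The foreign bond real return: 1.0342/1.087 − 1 = -4.857%.
Difference: -1.852 − (-4.857) = 3.005 pp.

3.01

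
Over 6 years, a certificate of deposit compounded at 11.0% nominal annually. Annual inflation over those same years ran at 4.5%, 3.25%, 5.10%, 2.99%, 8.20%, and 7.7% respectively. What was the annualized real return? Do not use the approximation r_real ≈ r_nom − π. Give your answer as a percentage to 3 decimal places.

Cumulative inflation factor: 1.045 × 1.0325 × 1.0510 × 1.0299 × 1.0820 × 1.077 ≈ 1.36097.
Nominal growth factor: 1.87041. Real growth factor = 1.87041 / 1.36097 ≈ 1.37433.
Annualized: 1.37433^(1/6) − 1 ≈ 0.05442.

5.442%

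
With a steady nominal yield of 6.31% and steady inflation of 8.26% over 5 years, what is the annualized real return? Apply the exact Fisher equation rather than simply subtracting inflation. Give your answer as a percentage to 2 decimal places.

-1.80%

With constant rates the annual real return is the same each year: (1+6.31%)/(1+8.26%) − 1 = -0.01801.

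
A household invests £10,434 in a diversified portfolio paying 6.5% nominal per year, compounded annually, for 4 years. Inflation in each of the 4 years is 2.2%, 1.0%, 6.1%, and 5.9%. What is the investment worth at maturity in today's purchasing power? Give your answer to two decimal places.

Nominal value at maturity: £10,434 × (1 + 6.5%)^4 ≈ £13,422.99.
Price-level factor over 4 years: 1.022 × 1.010 × 1.061 × 1.059 ≈ 1.1598013598.
Dividing the nominal maturity value by the price-level factor gives the value in today's money.

£11,573.52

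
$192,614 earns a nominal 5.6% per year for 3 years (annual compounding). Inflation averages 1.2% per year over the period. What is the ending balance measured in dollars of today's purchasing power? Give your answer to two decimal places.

$218,845.72

Nominal value at maturity: $192,614 × (1 + 5.6%)^3 ≈ $226,819.09.
Price-level factor over 3 years: (1 + 1.2%)^3 = 1.036433728.
The maturity value deflated by that factor is the answer in today's purchasing power.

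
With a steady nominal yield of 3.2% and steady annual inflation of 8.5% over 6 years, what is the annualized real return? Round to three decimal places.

With constant rates the annual real return is the same each year: (1+3.2%)/(1+8.5%) − 1 = -0.04885.

-4.885%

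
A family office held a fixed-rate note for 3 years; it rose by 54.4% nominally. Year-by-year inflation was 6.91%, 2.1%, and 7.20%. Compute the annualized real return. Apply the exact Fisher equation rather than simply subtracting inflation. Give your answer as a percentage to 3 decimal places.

Cumulative inflation factor: 1.0691 × 1.021 × 1.0720 ≈ 1.17014.
Nominal growth factor: 1.54400. Real growth factor = 1.54400 / 1.17014 ≈ 1.31950.
Annualized: 1.31950^(1/3) − 1 ≈ 0.09682.

9.682%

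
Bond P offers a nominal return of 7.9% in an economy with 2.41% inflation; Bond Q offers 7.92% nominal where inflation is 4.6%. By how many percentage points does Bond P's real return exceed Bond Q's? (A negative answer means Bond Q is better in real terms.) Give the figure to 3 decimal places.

2.187

Bond P real return: 1.079/1.0241 − 1 = 5.3608%.
Bond Q real return: 1.0792/1.046 − 1 = 3.1740%.
Difference: 5.3608 − 3.1740 = 2.1868 pp.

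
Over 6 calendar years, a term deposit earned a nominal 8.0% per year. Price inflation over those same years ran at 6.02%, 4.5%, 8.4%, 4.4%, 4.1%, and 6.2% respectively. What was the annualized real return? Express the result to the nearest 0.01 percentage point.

Cumulative inflation factor: 1.0602 × 1.045 × 1.084 × 1.044 × 1.041 × 1.062 ≈ 1.38615.
Nominal growth factor: 1.58687. Real growth factor = 1.58687 / 1.38615 ≈ 1.14481.
Annualized: 1.14481^(1/6) − 1 ≈ 0.02280.

2.28%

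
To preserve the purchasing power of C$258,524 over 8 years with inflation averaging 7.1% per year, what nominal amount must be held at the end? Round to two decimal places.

Cumulative price-level factor: (1+7.1%)^8 ≈ 1.7310745307.
The nominal amount required is C$258,524 scaled up by that factor.

C$447,524.31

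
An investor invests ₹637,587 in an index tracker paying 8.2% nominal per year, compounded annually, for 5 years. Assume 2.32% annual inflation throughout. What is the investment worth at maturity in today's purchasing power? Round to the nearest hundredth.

Nominal value at maturity: ₹637,587 × (1 + 8.2%)^5 ≈ ₹945,530.97.
Price-level factor over 5 years: (1 + 2.32%)^5 ≈ 1.1215087269.
Dividing the nominal maturity value by the price-level factor gives the value in today's money.

₹843,088.37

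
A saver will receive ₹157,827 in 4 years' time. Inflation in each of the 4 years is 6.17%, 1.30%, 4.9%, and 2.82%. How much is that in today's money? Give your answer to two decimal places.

₹136,055.77

Price-level factor over 4 years: 1.0617 × 1.0130 × 1.049 × 1.0282 ≈ 1.1600169909.
Purchasing power today: ₹157,827 divided by that factor.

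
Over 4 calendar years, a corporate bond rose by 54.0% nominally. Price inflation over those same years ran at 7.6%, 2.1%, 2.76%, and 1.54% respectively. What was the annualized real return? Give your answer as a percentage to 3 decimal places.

7.660%

Cumulative inflation factor: 1.076 × 1.021 × 1.0276 × 1.0154 ≈ 1.14630.
Nominal growth factor: 1.54000. Real growth factor = 1.54000 / 1.14630 ≈ 1.34345.
Annualized: 1.34345^(1/4) − 1 ≈ 0.07660.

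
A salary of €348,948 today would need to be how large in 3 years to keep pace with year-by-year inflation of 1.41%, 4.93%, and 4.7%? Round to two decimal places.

Cumulative price-level factor: 1.0141 × 1.0493 × 1.047 ≈ 1.1141076011.
The nominal amount required is €348,948 scaled up by that factor.

€388,765.62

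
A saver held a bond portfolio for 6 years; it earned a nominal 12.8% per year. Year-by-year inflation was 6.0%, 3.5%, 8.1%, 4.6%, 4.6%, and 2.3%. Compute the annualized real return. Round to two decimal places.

Cumulative inflation factor: 1.060 × 1.035 × 1.081 × 1.046 × 1.046 × 1.023 ≈ 1.32743.
Nominal growth factor: 2.05994. Real growth factor = 2.05994 / 1.32743 ≈ 1.55183.
Annualized: 1.55183^(1/6) − 1 ≈ 0.07599.

7.60%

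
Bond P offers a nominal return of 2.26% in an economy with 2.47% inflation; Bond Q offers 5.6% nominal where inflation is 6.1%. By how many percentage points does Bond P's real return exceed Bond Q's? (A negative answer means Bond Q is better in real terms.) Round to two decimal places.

Bond P real return: 1.0226/1.0247 − 1 = -0.205%.
Bond Q real return: 1.056/1.061 − 1 = -0.471%.
Difference: -0.205 − (-0.471) = 0.266 pp.

0.27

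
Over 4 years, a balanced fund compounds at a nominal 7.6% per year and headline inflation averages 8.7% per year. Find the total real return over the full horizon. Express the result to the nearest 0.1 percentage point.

The annual real rate is (1+7.6%)/(1+8.7%) − 1 = -1.0120%.
Compounded over 4 years: (1 + -0.010120)^4 − 1 ≈ -0.03987.

-4.0%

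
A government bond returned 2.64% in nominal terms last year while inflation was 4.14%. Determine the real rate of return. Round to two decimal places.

Real return via the Fisher equation: (1 + 2.64%)/(1 + 4.14%) − 1 = 1.0264/1.0414 − 1 ≈ -0.01440.

-1.44%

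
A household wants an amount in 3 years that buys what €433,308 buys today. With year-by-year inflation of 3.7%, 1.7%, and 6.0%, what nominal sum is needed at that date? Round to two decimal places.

€484,397.93

Cumulative price-level factor: 1.037 × 1.017 × 1.060 = 1.11790674.
The nominal amount required is €433,308 scaled up by that factor.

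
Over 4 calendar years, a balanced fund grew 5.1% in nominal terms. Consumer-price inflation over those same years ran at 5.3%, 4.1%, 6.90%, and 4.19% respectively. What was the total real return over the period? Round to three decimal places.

Cumulative inflation factor: 1.053 × 1.041 × 1.0690 × 1.0419 ≈ 1.22091.
Nominal growth factor: 1.05100. Real growth factor = 1.05100 / 1.22091 ≈ 0.86083.
Total real return ≈ -13.9165%.

-13.917%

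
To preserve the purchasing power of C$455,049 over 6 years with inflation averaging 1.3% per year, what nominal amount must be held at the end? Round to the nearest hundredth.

Cumulative price-level factor: (1+1.3%)^6 ≈ 1.0805793706.
Multiplying C$455,049 by the price-level factor gives the future nominal sum.

C$491,716.56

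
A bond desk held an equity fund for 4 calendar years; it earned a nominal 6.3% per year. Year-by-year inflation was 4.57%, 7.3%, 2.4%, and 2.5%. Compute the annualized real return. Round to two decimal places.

2.04%

Cumulative inflation factor: 1.0457 × 1.073 × 1.024 × 1.025 ≈ 1.17769.
Nominal growth factor: 1.27683. Real growth factor = 1.27683 / 1.17769 ≈ 1.08418.
Annualized: 1.08418^(1/4) − 1 ≈ 0.02041.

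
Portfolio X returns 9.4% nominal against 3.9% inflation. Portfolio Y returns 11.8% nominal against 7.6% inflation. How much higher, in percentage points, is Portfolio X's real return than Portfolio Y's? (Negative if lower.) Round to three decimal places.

Portfolio X real return: 1.094/1.039 − 1 = 5.2936%.
Portfolio Y real return: 1.118/1.076 − 1 = 3.9033%.
Difference: 5.2936 − 3.9033 = 1.3903 pp.

1.390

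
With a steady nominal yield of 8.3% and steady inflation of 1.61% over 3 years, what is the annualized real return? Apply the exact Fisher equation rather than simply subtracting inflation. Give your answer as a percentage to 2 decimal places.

6.58%

With constant rates the annual real return is the same each year: (1+8.3%)/(1+1.61%) − 1 = 0.06584.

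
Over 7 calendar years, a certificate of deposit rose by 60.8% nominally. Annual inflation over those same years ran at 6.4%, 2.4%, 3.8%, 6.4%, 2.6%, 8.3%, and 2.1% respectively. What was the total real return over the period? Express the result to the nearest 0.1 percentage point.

17.8%

Cumulative inflation factor: 1.064 × 1.024 × 1.038 × 1.064 × 1.026 × 1.083 × 1.021 ≈ 1.36516.
Nominal growth factor: 1.60800. Real growth factor = 1.60800 / 1.36516 ≈ 1.17789.
Total real return ≈ 17.7888%.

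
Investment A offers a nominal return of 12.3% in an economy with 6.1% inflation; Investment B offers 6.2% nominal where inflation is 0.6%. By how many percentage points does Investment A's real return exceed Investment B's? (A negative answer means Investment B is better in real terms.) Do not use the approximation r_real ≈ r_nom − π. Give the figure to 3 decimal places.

Investment A real return: 1.123/1.061 − 1 = 5.8435%.
Investment B real return: 1.062/1.006 − 1 = 5.5666%.
Difference: 5.8435 − 5.5666 = 0.2769 pp.

0.277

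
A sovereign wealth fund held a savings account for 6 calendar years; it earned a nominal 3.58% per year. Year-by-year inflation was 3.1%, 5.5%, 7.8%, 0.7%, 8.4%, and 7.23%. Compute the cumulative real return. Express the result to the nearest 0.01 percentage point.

Cumulative inflation factor: 1.031 × 1.055 × 1.078 × 1.007 × 1.084 × 1.0723 ≈ 1.37248.
Nominal growth factor: 1.23497. Real growth factor = 1.23497 / 1.37248 ≈ 0.89981.
Total real return ≈ -10.0191%.

-10.02%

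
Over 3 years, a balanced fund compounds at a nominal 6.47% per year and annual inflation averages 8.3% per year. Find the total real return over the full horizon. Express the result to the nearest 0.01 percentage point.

The annual real rate is (1+6.47%)/(1+8.3%) − 1 = -1.6898%.
Compounded over 3 years: (1 + -0.016898)^3 − 1 ≈ -0.04984.

-4.98%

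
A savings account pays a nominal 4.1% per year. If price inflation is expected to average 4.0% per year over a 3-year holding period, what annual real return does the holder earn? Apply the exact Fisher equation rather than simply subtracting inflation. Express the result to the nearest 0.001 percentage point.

0.096%

With constant rates the annual real return is the same each year: (1+4.1%)/(1+4.0%) − 1 = 0.00096.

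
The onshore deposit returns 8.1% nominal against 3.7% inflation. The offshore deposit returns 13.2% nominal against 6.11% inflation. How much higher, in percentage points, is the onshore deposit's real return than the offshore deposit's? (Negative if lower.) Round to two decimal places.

-2.44

The onshore deposit real return: 1.081/1.037 − 1 = 4.243%.
The offshore deposit real return: 1.132/1.0611 − 1 = 6.682%.
Difference: 4.243 − 6.682 = -2.439 pp.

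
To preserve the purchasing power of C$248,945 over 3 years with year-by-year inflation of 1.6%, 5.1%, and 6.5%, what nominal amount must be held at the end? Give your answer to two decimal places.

C$283,106.24

Cumulative price-level factor: 1.016 × 1.051 × 1.065 = 1.13722404.
The nominal amount required is C$248,945 scaled up by that factor.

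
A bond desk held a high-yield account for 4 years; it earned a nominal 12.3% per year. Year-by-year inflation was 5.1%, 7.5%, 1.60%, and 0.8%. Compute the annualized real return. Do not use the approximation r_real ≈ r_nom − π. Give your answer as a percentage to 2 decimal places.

Cumulative inflation factor: 1.051 × 1.075 × 1.0160 × 1.008 ≈ 1.15709.
Nominal growth factor: 1.59045. Real growth factor = 1.59045 / 1.15709 ≈ 1.37453.
Annualized: 1.37453^(1/4) − 1 ≈ 0.08278.

8.28%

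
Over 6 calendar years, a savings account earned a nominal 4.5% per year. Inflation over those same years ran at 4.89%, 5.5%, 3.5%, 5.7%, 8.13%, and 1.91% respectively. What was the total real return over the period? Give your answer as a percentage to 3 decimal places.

-2.381%

Cumulative inflation factor: 1.0489 × 1.055 × 1.035 × 1.057 × 1.0813 × 1.0191 ≈ 1.33403.
Nominal growth factor: 1.30226. Real growth factor = 1.30226 / 1.33403 ≈ 0.97619.
Total real return ≈ -2.3813%.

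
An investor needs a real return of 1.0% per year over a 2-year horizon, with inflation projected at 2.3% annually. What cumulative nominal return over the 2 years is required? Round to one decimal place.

Required annual nominal rate: (1+1.0%)(1+2.3%) − 1 = 3.323%.
Cumulative over 2 years: (1 + 0.03323)^2 − 1 ≈ 0.06756.

6.8%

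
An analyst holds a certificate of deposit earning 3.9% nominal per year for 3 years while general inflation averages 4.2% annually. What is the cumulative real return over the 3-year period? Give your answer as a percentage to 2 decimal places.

-0.86%

The annual real rate is (1+3.9%)/(1+4.2%) − 1 = -0.2879%.
Compounded over 3 years: (1 + -0.002879)^3 − 1 ≈ -0.00861.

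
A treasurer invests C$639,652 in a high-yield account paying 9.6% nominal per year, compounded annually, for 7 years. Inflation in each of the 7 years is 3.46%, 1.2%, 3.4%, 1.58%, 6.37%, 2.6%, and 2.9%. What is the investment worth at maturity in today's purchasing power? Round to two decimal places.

C$983,906.91

Nominal value at maturity: C$639,652 × (1 + 9.6%)^7 ≈ C$1,215,115.72.
Price-level factor over 7 years: 1.0346 × 1.012 × 1.034 × 1.0158 × 1.0637 × 1.026 × 1.029 ≈ 1.2349905334.
Dividing the nominal maturity value by the price-level factor gives the value in today's money.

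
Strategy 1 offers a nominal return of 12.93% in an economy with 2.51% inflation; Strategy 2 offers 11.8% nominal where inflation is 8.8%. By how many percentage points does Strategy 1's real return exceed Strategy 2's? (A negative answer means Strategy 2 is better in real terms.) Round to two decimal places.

Strategy 1 real return: 1.1293/1.0251 − 1 = 10.165%.
Strategy 2 real return: 1.118/1.088 − 1 = 2.757%.
Difference: 10.165 − 2.757 = 7.408 pp.

7.41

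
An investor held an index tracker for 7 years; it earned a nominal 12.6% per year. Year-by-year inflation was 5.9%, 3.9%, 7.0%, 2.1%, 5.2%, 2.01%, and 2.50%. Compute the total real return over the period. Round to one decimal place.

Cumulative inflation factor: 1.059 × 1.039 × 1.070 × 1.021 × 1.052 × 1.0201 × 1.0250 ≈ 1.32222.
Nominal growth factor: 2.29493. Real growth factor = 2.29493 / 1.32222 ≈ 1.73566.
Total real return ≈ 73.5663%.

73.6%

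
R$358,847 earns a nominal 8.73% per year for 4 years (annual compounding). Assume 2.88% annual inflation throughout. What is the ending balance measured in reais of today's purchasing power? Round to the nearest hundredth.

R$447,695.83

Nominal value at maturity: R$358,847 × (1 + 8.73%)^4 ≈ R$501,541.50.
Price-level factor over 4 years: (1 + 2.88%)^4 ≈ 1.1202728795.
Dividing the nominal maturity value by the price-level factor gives the value in today's money.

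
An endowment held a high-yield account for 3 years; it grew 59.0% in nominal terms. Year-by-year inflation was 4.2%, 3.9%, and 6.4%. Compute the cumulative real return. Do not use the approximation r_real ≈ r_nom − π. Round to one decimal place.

Cumulative inflation factor: 1.042 × 1.039 × 1.064 ≈ 1.15193.
Nominal growth factor: 1.59000. Real growth factor = 1.59000 / 1.15193 ≈ 1.38030.
Total real return ≈ 38.0296%.

38.0%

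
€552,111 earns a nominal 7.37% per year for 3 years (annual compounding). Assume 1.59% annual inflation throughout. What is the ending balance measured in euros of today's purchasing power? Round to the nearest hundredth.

€651,812.04

Nominal value at maturity: €552,111 × (1 + 7.37%)^3 ≈ €683,400.45.
Price-level factor over 3 years: (1 + 1.59%)^3 ≈ 1.0484624497.
Dividing the nominal maturity value by the price-level factor gives the value in today's money.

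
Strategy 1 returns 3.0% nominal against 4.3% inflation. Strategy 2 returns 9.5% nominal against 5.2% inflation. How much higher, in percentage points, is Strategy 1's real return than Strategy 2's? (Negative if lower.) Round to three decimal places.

Strategy 1 real return: 1.030/1.043 − 1 = -1.2464%.
Strategy 2 real return: 1.095/1.052 − 1 = 4.0875%.
Difference: -1.2464 − 4.0875 = -5.3339 pp.

-5.334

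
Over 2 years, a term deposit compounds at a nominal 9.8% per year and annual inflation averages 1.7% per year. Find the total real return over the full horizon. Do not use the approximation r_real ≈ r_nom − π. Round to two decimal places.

The annual real rate is (1+9.8%)/(1+1.7%) − 1 = 7.9646%.
Compounded over 2 years: (1 + 0.079646)^2 − 1 ≈ 0.16564.

16.56%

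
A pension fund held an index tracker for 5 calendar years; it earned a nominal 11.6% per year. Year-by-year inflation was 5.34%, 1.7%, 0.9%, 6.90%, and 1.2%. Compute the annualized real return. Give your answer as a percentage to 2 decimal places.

Cumulative inflation factor: 1.0534 × 1.017 × 1.009 × 1.0690 × 1.012 ≈ 1.16940.
Nominal growth factor: 1.73110. Real growth factor = 1.73110 / 1.16940 ≈ 1.48033.
Annualized: 1.48033^(1/5) − 1 ≈ 0.08161.

8.16%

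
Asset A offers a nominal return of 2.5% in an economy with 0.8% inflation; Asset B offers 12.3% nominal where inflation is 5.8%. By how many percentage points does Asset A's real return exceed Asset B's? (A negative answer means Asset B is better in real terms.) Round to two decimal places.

-4.46

Asset A real return: 1.025/1.008 − 1 = 1.687%.
Asset B real return: 1.123/1.058 − 1 = 6.144%.
Difference: 1.687 − 6.144 = -4.457 pp.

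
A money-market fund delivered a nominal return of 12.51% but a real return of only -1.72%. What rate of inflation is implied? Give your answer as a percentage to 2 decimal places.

14.48%

From (1+r_nom) = (1+r_real)(1+π), we get 1+π = (1 + 12.51%)/(1 − 1.72%) = 1.1251/0.9828 ≈ 1.14479.
So π ≈ 14.4790%.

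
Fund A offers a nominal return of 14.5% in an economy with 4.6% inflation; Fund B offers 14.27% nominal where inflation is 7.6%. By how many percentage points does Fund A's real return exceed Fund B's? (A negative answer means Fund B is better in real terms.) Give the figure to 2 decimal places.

3.27

Fund A real return: 1.145/1.046 − 1 = 9.465%.
Fund B real return: 1.1427/1.076 − 1 = 6.199%.
Difference: 9.465 − 6.199 = 3.266 pp.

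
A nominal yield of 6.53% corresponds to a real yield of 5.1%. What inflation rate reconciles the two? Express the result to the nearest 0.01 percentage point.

1.36%

From (1+r_nom) = (1+r_real)(1+π), we get 1+π = (1 + 6.53%)/(1 + 5.1%) = 1.0653/1.051 ≈ 1.01361.
So π ≈ 1.3606%.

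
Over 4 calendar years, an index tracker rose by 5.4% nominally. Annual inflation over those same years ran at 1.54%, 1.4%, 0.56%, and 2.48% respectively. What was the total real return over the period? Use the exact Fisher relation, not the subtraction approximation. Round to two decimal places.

-0.67%

Cumulative inflation factor: 1.0154 × 1.014 × 1.0056 × 1.0248 ≈ 1.06106.
Nominal growth factor: 1.05400. Real growth factor = 1.05400 / 1.06106 ≈ 0.99335.
Total real return ≈ -0.6653%.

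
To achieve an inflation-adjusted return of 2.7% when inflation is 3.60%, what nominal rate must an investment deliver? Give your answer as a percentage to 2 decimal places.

By the Fisher equation, 1 + r_nom = (1 + 2.7%)(1 + 3.60%) = 1.027 × 1.0360 = 1.063972.
So r_nom = 6.3972%.

6.40%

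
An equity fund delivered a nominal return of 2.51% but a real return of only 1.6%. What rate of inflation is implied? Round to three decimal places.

0.896%

From (1+r_nom) = (1+r_real)(1+π), we get 1+π = (1 + 2.51%)/(1 + 1.6%) = 1.0251/1.016 ≈ 1.00896.
So π ≈ 0.8957%.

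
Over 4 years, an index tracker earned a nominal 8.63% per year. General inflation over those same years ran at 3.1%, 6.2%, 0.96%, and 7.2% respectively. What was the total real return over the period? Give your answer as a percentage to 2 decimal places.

17.51%

Cumulative inflation factor: 1.031 × 1.062 × 1.0096 × 1.072 ≈ 1.18502.
Nominal growth factor: 1.39251. Real growth factor = 1.39251 / 1.18502 ≈ 1.17509.
Total real return ≈ 17.5092%.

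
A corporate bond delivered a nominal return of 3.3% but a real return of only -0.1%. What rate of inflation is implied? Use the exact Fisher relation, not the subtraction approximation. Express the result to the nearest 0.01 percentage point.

From (1+r_nom) = (1+r_real)(1+π), we get 1+π = (1 + 3.3%)/(1 − 0.1%) = 1.033/0.999 ≈ 1.03403.
So π ≈ 3.4034%.

3.40%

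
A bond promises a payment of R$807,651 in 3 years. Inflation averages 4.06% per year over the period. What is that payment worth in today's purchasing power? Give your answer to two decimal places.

Price-level factor over 3 years: (1 + 4.06%)^3 ≈ 1.1268120034.
Purchasing power today: R$807,651 divided by that factor.

R$716,757.54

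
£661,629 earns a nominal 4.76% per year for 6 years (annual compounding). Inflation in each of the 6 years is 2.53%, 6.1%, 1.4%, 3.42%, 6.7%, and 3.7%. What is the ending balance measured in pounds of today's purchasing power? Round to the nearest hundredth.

Nominal value at maturity: £661,629 × (1 + 4.76%)^6 ≈ £874,555.69.
Price-level factor over 6 years: 1.0253 × 1.061 × 1.014 × 1.0342 × 1.067 × 1.037 ≈ 1.2622692587.
Dividing the nominal maturity value by the price-level factor gives the value in today's money.

£692,844.01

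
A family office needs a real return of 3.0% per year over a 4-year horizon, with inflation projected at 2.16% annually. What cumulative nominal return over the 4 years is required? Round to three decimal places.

22.595%

Required annual nominal rate: (1+3.0%)(1+2.16%) − 1 = 5.2248%.
Cumulative over 4 years: (1 + 0.052248)^4 − 1 ≈ 0.22595.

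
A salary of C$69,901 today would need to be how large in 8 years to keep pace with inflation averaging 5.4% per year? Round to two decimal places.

Cumulative price-level factor: (1+5.4%)^8 ≈ 1.5230876162.
The nominal amount required is C$69,901 scaled up by that factor.

C$106,465.35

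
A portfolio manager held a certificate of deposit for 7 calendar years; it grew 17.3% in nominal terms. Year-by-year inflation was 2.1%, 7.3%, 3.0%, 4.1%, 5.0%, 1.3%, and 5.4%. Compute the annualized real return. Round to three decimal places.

-1.639%

Cumulative inflation factor: 1.021 × 1.073 × 1.030 × 1.041 × 1.050 × 1.013 × 1.054 ≈ 1.31690.
Nominal growth factor: 1.17300. Real growth factor = 1.17300 / 1.31690 ≈ 0.89073.
Annualized: 0.89073^(1/7) − 1 ≈ -0.01639.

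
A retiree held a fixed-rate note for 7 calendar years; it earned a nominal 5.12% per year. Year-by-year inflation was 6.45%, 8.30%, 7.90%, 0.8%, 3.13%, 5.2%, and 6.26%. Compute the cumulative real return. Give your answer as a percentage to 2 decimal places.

-1.88%

Cumulative inflation factor: 1.0645 × 1.0830 × 1.0790 × 1.008 × 1.0313 × 1.052 × 1.0626 ≈ 1.44553.
Nominal growth factor: 1.41840. Real growth factor = 1.41840 / 1.44553 ≈ 0.98123.
Total real return ≈ -1.8770%.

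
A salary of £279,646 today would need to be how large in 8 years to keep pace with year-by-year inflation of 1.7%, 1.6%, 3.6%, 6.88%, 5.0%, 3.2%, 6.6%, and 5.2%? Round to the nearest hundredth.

£388,795.66

Cumulative price-level factor: 1.017 × 1.016 × 1.036 × 1.0688 × 1.050 × 1.032 × 1.066 × 1.052 ≈ 1.3903137000.
Multiplying £279,646 by the price-level factor gives the future nominal sum.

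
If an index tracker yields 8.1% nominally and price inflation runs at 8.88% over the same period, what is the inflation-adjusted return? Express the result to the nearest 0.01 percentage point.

Real return via the Fisher equation: (1 + 8.1%)/(1 + 8.88%) − 1 = 1.081/1.0888 − 1 ≈ -0.00716.

-0.72%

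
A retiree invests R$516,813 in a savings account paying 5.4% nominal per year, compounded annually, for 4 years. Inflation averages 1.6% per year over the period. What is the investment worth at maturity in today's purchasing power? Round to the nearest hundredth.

R$598,578.40

Nominal value at maturity: R$516,813 × (1 + 5.4%)^4 ≈ R$637,816.68.
Price-level factor over 4 years: (1 + 1.6%)^4 ≈ 1.0655524495.
The maturity value deflated by that factor is the answer in today's purchasing power.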